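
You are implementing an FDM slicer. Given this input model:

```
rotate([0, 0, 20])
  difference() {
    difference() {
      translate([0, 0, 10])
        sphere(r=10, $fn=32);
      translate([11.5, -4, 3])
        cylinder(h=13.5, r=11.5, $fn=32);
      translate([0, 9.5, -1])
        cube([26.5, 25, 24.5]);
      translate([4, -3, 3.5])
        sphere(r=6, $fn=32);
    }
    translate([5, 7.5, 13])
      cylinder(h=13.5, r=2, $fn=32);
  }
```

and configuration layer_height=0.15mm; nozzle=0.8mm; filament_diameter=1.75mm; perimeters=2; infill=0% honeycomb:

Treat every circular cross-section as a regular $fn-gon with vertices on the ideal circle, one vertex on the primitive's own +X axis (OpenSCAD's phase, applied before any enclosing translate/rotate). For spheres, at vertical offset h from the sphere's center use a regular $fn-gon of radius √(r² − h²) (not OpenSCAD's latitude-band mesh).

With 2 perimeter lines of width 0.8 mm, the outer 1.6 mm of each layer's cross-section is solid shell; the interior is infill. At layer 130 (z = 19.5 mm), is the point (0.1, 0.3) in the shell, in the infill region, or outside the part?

infill

At z = 19.5 mm: the r=10 sphere slices to a regular 32-gon of circumradius 3.122 (√(r²−h²) with h=9.5 from center); the cylinder at (11.5, -4) does not reach this height (z outside [3, 16.5]); the 26.5×25 cube at (0, 9.5) contributes its full rectangle; the sphere at (4, -3) is absent (|z−center|=16.000 > r=6); Taking the first minus the rest: starting from the r=10 sphere, the 26.5×25 cube at (0, 9.5) misses the remaining region (no effect) — 1 connected region; the r=2 cylinder at (5, 7.5) gives a regular 32-gon of circumradius 2 (constant along its height); Subtracting the remaining from the first: starting from that combined region, the r=2 cylinder at (5, 7.5) misses the remaining region (no effect) — 1 connected region; (rotated 20° about Z; rotation is an isometry so areas/perimeters/island counts are preserved). Overall, the cross-section is a single solid region. Undo the 20° rotation: the query point maps to (0.197, 0.248) in the un-rotated model frame. The nearest boundary edge runs (1.73, 2.60)→(2.21, 2.21); distance from the point to it = 2.79 mm. The point is inside the cross-section and 2.79 mm from the nearest boundary — more than the 1.6 mm shell width (2 × 0.8), so it's in the infill interior.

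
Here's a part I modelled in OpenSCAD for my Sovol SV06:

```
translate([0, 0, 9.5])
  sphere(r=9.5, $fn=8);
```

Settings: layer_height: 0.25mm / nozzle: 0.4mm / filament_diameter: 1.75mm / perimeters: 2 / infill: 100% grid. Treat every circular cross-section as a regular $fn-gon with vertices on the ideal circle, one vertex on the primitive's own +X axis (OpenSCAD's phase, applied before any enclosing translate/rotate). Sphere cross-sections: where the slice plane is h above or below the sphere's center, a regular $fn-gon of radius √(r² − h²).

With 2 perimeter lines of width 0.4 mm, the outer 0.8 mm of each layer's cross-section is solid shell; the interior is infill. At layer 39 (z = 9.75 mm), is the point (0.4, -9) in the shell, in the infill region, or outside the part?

shell

At z = 9.75 mm: the r=9.5 sphere contributes a regular 8-gon of circumradius √(9.5²−0.25²) = 9.497. Overall, the cross-section is a single solid region. The nearest boundary edge runs (-0.00, -9.50)→(6.72, -6.72); distance from the point to it = 0.31 mm. The point is inside the cross-section, 0.31 mm from the nearest boundary — within the 0.8 mm shell band (2 × 0.4).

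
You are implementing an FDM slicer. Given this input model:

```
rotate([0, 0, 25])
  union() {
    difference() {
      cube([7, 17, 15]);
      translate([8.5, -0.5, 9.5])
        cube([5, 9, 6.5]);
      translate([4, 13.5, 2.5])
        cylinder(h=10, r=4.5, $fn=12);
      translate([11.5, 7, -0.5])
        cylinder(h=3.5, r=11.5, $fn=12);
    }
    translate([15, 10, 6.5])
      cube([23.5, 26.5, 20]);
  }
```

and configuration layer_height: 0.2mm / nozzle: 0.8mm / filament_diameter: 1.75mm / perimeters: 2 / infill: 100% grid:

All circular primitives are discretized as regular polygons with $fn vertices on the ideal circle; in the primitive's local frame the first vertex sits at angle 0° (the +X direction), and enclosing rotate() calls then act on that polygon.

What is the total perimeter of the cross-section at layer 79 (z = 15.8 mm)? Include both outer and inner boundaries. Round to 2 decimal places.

100.00 mm

At z = 15.8 mm: the cube is absent (z outside [0, 15]); the cube at (8.5, -0.5) (footprint 5×9) is included at this height (perimeter 28.00 mm); the cylinder at (4, 13.5) is not intersected at this z (z outside [2.5, 12.5]); the cylinder at (11.5, 7) does not reach this height (z outside [-0.5, 3]); After the difference (first − rest): the first operand is absent here, so nothing remains; the cube at (15, 10) is present — its section is the full 23.5×26.5 rectangle (perimeter 100.00 mm); Merging all regions: only the 23.5×26.5 cube at (15, 10) is present, so the union is just that shape — boundary = 100.00 mm; (whole slice rotated 25° about Z — lengths, areas and connectivity unchanged). Overall, the cross-section is a single solid region. Total boundary length (outer) = 100.00 mm.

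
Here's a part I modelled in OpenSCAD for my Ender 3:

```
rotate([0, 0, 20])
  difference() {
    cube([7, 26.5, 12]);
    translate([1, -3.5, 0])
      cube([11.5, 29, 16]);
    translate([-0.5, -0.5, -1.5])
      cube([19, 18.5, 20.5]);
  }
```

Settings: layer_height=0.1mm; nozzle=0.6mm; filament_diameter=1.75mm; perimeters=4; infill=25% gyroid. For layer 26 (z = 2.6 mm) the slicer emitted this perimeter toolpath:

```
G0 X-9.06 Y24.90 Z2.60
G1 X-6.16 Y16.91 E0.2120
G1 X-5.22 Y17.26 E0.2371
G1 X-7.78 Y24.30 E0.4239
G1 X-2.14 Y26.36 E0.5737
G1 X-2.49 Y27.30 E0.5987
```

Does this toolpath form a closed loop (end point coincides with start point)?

no

Start point (G0): (-9.06, 24.90). End point (last G1): the path does not return to the start — open.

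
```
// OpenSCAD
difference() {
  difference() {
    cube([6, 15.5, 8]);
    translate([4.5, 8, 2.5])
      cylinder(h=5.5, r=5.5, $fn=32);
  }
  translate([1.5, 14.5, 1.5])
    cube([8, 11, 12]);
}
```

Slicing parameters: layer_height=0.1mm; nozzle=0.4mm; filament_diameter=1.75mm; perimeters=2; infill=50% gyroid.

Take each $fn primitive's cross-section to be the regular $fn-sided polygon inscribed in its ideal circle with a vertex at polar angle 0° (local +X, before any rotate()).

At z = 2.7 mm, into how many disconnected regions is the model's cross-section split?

2

At z = 2.7 mm: the cube is present — its section is the full 6×15.5 rectangle; the r=5.5 cylinder at (4.5, 8) gives a regular 32-gon of circumradius 5.5 (constant along its height); Taking the first minus the rest: starting from the 6×15.5 cube, the r=5.5 cylinder at (4.5, 8) partially overlaps it — only the 59.27 mm² overlap (of its 94.42 mm²) is removed, clipping the outline — 2 connected regions; the cube at (1.5, 14.5) is present — its section is the full 8×11 rectangle; Subtracting the remaining from the first: starting from that combined region, the 8×11 cube at (1.5, 14.5) partially overlaps it — only the 4.50 mm² overlap (of its 88.00 mm²) is removed, clipping the outline — 2 connected regions. The result has 2 disconnected regions.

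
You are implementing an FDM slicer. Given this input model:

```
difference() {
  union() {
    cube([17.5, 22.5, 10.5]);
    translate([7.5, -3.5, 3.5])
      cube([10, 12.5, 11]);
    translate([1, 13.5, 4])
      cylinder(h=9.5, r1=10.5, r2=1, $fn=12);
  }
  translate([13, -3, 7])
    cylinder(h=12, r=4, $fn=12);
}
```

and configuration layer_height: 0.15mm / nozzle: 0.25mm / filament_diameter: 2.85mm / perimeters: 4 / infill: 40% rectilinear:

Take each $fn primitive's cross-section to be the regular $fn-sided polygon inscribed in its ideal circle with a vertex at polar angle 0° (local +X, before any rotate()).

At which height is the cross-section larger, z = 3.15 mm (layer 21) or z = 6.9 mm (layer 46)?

Layer 21 (z = 3.15): the 17.5×22.5 cube contributes its full rectangle (area 393.75 mm²); the cube at (7.5, -3.5) is absent (z outside [3.5, 14.5]); the cone at (1, 13.5) is not intersected at this z (z outside [4, 13.5]); Combining (union): only the 17.5×22.5 cube is present, so the union is just that shape — area = 393.75 mm²; the cylinder at (13, -3) is not intersected at this z (z outside [7, 19]); Taking the first minus the rest: none of the subtracted shapes is present at this height, so the result so far is unchanged — area = 393.75 mm². So its area = 393.75 mm². Layer 46 (z = 6.9): the cube is present — its section is the full 17.5×22.5 rectangle (area 393.75 mm²); the 10×12.5 cube at (7.5, -3.5) contributes its full rectangle (area 125.00 mm²); the cone at (1, 13.5): at t=0.305 of its height the radius interpolates to r₁+(r₂−r₁)t = 7.600, giving a regular 12-gon of that circumradius (area = (12/2)·7.600²·sin(360°/12) = 173.28 mm²); Combining (union): the regions partially overlap — summed areas 692.03 mm² minus the doubly-counted overlap 191.57 mm² gives 500.46 mm² — area = 500.46 mm²; the cylinder at (13, -3) does not reach this height (z outside [7, 19]); Taking the first minus the rest: none of the subtracted shapes is present at this height, so that combined region is unchanged — area = 500.46 mm². So its area = 500.46 mm². Layer 46 is larger (500.46 vs 393.75 mm²).

layer 46 (z = 6.9 mm)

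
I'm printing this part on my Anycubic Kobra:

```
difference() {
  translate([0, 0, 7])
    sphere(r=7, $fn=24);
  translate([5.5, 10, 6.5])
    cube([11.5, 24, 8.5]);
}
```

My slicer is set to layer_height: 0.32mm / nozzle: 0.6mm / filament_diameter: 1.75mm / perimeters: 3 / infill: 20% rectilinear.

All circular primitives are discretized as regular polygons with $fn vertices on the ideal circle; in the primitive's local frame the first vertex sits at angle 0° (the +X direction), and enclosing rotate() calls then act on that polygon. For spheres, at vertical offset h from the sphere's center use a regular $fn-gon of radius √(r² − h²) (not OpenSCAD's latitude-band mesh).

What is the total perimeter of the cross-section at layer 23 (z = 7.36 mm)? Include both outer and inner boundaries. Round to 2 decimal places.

At z = 7.36 mm: the r=7 sphere slices to a regular 24-gon of circumradius 6.991 (√(r²−h²) with h=0.36 from center) (perimeter = 2·24·6.991·sin(180°/24) = 43.80 mm); the cube at (5.5, 10) (footprint 11.5×24) is included at this height (perimeter 71.00 mm); Subtracting the remaining from the first: starting from the r=7 sphere, the 11.5×24 cube at (5.5, 10) misses the remaining region (no effect) — boundary = 43.80 mm. Overall, the cross-section is a single solid region. Total boundary length (outer) = 43.80 mm.

43.80 mm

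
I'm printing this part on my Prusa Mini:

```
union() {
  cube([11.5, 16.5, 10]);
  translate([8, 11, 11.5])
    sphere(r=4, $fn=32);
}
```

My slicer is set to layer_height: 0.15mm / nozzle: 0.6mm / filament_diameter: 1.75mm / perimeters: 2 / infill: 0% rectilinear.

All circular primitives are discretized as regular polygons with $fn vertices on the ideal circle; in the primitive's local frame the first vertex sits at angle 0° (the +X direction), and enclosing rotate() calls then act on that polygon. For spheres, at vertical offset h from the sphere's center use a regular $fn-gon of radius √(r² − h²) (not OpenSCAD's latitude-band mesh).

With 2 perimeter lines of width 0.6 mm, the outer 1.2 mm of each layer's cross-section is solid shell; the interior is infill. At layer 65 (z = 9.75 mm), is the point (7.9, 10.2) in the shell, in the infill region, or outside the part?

At z = 9.75 mm: the cube (footprint 11.5×16.5) is included at this height; the r=4 sphere at (8, 11) slices to a regular 32-gon of circumradius 3.597 (√(r²−h²) with h=1.75 from center); Taking the union: the regions partially overlap (shared area 40.29 mm²), so overlapping operands fuse into one piece — 1 connected region. Overall, the cross-section is a single solid region. The nearest boundary edge runs (11.50, 10.21)→(11.50, 0.00); distance from the point to it = 3.60 mm. The point is inside the cross-section and 3.60 mm from the nearest boundary — more than the 1.2 mm shell width (2 × 0.6), so it's in the infill interior.

infill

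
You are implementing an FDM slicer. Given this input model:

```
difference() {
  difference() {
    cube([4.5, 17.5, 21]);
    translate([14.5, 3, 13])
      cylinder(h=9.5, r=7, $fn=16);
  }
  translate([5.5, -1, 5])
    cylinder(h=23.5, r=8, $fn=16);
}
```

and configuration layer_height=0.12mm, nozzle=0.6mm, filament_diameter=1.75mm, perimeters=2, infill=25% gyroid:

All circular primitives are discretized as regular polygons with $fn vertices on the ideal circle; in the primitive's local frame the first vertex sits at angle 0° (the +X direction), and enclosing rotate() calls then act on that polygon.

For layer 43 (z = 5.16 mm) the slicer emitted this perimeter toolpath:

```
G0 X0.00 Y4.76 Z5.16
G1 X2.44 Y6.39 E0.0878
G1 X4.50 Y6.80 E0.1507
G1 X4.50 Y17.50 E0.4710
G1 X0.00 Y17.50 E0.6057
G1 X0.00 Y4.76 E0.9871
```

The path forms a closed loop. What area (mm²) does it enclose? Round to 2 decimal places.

51.56 mm²

Apply the shoelace formula to the sequence of (X, Y) vertices; enclosed area = 51.56 mm².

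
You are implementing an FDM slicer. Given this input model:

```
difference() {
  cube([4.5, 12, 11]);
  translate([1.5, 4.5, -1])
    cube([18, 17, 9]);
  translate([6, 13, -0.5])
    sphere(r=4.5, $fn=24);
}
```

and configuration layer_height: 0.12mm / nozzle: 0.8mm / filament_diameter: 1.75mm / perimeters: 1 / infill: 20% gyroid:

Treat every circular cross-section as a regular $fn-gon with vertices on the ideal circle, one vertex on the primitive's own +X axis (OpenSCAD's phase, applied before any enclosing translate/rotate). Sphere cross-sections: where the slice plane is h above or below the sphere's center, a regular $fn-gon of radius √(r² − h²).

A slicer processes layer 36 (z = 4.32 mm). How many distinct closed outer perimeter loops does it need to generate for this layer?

At z = 4.32 mm: the cube (footprint 4.5×12) is included at this height; the cube at (1.5, 4.5) (footprint 18×17) is included at this height; the sphere at (6, 13) does not reach this height (|z−center|=4.820 > r=4.5); Subtracting the remaining from the first: starting from the 4.5×12 cube, the 18×17 cube at (1.5, 4.5) partially overlaps it — only the 22.50 mm² overlap (of its 306.00 mm²) is removed, clipping the outline — 1 connected region. The result has 1 disconnected region.

1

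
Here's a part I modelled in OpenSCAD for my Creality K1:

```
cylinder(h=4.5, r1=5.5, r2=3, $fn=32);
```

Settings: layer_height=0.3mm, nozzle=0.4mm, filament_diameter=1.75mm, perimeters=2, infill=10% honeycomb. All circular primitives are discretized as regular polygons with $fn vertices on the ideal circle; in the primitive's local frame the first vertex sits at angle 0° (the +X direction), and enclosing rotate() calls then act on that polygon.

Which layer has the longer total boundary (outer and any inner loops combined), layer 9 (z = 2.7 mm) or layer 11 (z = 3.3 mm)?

layer 9 (z = 2.7 mm)

Layer 9 (z = 2.7): the cone (r1=5.5→r2=3) has section circumradius 4.000 here — a regular 32-gon (perimeter = 2·32·4.000·sin(180°/32) = 25.09 mm). So its perimeter = 25.09 mm. Layer 11 (z = 3.3): the cone: at t=0.733 of its height the radius interpolates to r₁+(r₂−r₁)t = 3.667, giving a regular 32-gon of that circumradius (perimeter = 2·32·3.667·sin(180°/32) = 23.00 mm). So its perimeter = 23.00 mm. Layer 9 is larger (25.09 vs 23.00 mm).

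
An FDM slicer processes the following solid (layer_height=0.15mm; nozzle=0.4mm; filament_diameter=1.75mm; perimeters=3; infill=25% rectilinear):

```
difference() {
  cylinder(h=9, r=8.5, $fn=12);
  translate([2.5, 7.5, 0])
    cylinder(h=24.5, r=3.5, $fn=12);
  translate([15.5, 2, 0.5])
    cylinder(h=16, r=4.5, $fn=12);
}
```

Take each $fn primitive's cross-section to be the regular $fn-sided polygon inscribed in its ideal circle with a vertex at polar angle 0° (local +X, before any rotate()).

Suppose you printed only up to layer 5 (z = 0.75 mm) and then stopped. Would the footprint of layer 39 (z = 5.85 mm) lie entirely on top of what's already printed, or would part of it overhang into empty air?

entirely on top

Compare the two slices. At z = 0.75: the cylinder: section is a regular 12-gon, circumradius r=8.5 (area = (12/2)·8.500²·sin(360°/12) = 216.75 mm²); the r=3.5 cylinder at (2.5, 7.5) contributes a regular 12-gon of circumradius 3.5 (area = (12/2)·3.500²·sin(360°/12) = 36.75 mm²); the r=4.5 cylinder at (15.5, 2) gives a regular 12-gon of circumradius 4.5 (constant along its height) (area = (12/2)·4.500²·sin(360°/12) = 60.75 mm²); Taking the first minus the rest: starting from the r=8.5 cylinder (216.75 mm²), the r=3.5 cylinder at (2.5, 7.5) partially overlaps it — only the 19.60 mm² overlap (of its 36.75 mm²) is removed, clipping the outline; the r=4.5 cylinder at (15.5, 2) misses the remaining region (no effect) — area = 197.15 mm². At z = 5.85: the r=8.5 cylinder contributes a regular 12-gon of circumradius 8.5 (area = (12/2)·8.500²·sin(360°/12) = 216.75 mm²); the r=3.5 cylinder at (2.5, 7.5) contributes a regular 12-gon of circumradius 3.5 (area = (12/2)·3.500²·sin(360°/12) = 36.75 mm²); the cylinder at (15.5, 2): section is a regular 12-gon, circumradius r=4.5 (area = (12/2)·4.500²·sin(360°/12) = 60.75 mm²); Taking the first minus the rest: starting from the r=8.5 cylinder (216.75 mm²), the r=3.5 cylinder at (2.5, 7.5) partially overlaps it — only the 19.60 mm² overlap (of its 36.75 mm²) is removed, clipping the outline; the r=4.5 cylinder at (15.5, 2) misses the remaining region (no effect) — area = 197.15 mm². Checking containment: the cross-section at z = 5.85 is a subset of the cross-section at z = 0.75.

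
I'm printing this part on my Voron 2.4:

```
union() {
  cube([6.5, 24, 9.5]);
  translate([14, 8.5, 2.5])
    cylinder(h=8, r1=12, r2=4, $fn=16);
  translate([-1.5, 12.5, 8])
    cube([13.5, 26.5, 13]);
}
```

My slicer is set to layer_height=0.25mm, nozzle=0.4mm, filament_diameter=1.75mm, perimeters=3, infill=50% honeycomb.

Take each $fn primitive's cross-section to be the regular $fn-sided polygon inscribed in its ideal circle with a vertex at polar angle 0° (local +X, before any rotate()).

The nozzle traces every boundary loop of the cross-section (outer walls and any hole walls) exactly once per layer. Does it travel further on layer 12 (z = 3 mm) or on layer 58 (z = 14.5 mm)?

layer 12 (z = 3 mm)

Layer 12 (z = 3): the cube (footprint 6.5×24) is included at this height (perimeter 61.00 mm); the cone at (14, 8.5) (r1=12→r2=4) has section circumradius 11.500 here — a regular 16-gon (perimeter = 2·16·11.500·sin(180°/16) = 71.79 mm); the cube at (-1.5, 12.5) is not intersected at this z (z outside [8, 21]); Combining (union): the regions partially overlap (shared area 45.63 mm²), so the edge portions inside another operand are dropped and the merged outline is re-measured after clipping — boundary = 96.29 mm. So its perimeter = 96.29 mm. Layer 58 (z = 14.5): the cube is absent (z outside [0, 9.5]); the cone at (14, 8.5) is not intersected at this z (z outside [2.5, 10.5]); the cube at (-1.5, 12.5) is present — its section is the full 13.5×26.5 rectangle (perimeter 80.00 mm); Taking the union: only the 13.5×26.5 cube at (-1.5, 12.5) is present, so the union is just that shape — boundary = 80.00 mm. So its perimeter = 80.00 mm. Layer 12 is larger (96.29 vs 80.00 mm).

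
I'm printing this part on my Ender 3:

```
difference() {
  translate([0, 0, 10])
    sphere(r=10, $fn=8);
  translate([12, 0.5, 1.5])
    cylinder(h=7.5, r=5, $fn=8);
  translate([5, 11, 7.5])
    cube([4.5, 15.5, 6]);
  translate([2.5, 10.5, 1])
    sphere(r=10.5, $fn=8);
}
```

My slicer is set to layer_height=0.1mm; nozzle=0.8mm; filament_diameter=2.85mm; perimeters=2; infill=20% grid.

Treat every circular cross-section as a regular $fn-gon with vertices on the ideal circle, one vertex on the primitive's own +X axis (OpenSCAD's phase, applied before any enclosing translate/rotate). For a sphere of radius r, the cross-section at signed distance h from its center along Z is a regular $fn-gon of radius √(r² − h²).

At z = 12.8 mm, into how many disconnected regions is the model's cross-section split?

At z = 12.8 mm: the r=10 sphere contributes a regular 8-gon of circumradius √(10²−2.8²) = 9.600; the cylinder at (12, 0.5) does not reach this height (z outside [1.5, 9]); the 4.5×15.5 cube at (5, 11) contributes its full rectangle; the sphere at (2.5, 10.5) does not reach this height (|z−center|=11.800 > r=10.5); After the difference (first − rest): starting from the r=10 sphere, the 4.5×15.5 cube at (5, 11) misses the remaining region (no effect) — 1 connected region. The result has 1 disconnected region.

1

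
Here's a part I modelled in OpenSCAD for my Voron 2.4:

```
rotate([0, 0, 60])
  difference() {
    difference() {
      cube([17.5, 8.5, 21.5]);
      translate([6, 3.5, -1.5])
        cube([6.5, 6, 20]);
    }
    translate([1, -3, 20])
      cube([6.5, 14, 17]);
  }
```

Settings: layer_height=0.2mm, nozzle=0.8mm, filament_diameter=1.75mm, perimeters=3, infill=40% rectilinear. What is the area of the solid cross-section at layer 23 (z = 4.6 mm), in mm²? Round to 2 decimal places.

At z = 4.6 mm: the cube is present — its section is the full 17.5×8.5 rectangle (area 148.75 mm²); the cube at (6, 3.5) is present — its section is the full 6.5×6 rectangle (area 39.00 mm²); Taking the first minus the rest: starting from the 17.5×8.5 cube (148.75 mm²), the 6.5×6 cube at (6, 3.5) partially overlaps it — only the 32.50 mm² overlap (of its 39.00 mm²) is removed, clipping the outline — area = 116.25 mm²; the cube at (1, -3) is not intersected at this z (z outside [20, 37]); Subtracting the remaining from the first: none of the subtracted shapes is present at this height, so that combined region is unchanged — area = 116.25 mm²; (whole slice rotated 60° about Z — lengths, areas and connectivity unchanged). Overall, the cross-section is a single solid region. Net area = 116.25 mm².

116.25 mm²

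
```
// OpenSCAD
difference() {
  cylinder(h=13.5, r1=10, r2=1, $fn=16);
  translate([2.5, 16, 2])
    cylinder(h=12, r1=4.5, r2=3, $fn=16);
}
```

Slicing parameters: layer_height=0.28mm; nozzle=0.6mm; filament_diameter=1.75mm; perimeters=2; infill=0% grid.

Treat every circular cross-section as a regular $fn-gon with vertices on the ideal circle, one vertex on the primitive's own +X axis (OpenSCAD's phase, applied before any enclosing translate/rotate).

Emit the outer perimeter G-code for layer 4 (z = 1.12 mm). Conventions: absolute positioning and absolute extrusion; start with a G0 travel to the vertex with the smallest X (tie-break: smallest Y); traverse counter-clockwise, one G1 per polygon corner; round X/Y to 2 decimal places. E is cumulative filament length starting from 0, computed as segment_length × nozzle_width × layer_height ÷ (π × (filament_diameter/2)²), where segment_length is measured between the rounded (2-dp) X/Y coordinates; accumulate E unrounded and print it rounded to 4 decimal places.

At z = 1.12 mm: the cone: at t=0.083 of its height the radius interpolates to r₁+(r₂−r₁)t = 9.253, giving a regular 16-gon of that circumradius; the cone at (2.5, 16) is absent (z outside [2, 14]); Subtracting the remaining from the first: none of the subtracted shapes is present at this height, so the cone is unchanged — 1 connected region. The outline is a single polygon with 16 vertices. Extrusion per mm of travel: 0.6 × 0.28 / (π × 0.875²) = 0.069846. Accumulating E over each segment gives final E = 4.0341.

G0 X-9.25 Y0.00 Z1.12
G1 X-8.55 Y-3.54 E0.2520
G1 X-6.54 Y-6.54 E0.5043
G1 X-3.54 Y-8.55 E0.7565
G1 X0.00 Y-9.25 E1.0085
G1 X3.54 Y-8.55 E1.2606
G1 X6.54 Y-6.54 E1.5128
G1 X8.55 Y-3.54 E1.7650
G1 X9.25 Y0.00 E2.0171
G1 X8.55 Y3.54 E2.2691
G1 X6.54 Y6.54 E2.5213
G1 X3.54 Y8.55 E2.7736
G1 X0.00 Y9.25 E3.0256
G1 X-3.54 Y8.55 E3.2776
G1 X-6.54 Y6.54 E3.5299
G1 X-8.55 Y3.54 E3.7821
G1 X-9.25 Y0.00 E4.0341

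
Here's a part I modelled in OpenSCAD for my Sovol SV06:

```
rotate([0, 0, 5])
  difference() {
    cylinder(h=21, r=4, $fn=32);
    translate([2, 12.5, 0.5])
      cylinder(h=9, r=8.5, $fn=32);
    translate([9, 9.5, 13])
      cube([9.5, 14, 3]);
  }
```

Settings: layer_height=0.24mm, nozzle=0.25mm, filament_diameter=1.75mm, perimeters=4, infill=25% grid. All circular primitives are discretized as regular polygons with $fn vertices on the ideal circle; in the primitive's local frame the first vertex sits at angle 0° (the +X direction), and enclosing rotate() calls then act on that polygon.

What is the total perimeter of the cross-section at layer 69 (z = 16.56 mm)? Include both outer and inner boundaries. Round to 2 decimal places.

25.09 mm

At z = 16.56 mm: the cylinder: section is a regular 32-gon, circumradius r=4 (perimeter = 2·32·4.000·sin(180°/32) = 25.09 mm); the cylinder at (2, 12.5) does not reach this height (z outside [0.5, 9.5]); the cube at (9, 9.5) is not intersected at this z (z outside [13, 16]); After the difference (first − rest): none of the subtracted shapes is present at this height, so the r=4 cylinder is unchanged — boundary = 25.09 mm; (whole slice rotated 5° about Z — lengths, areas and connectivity unchanged). Overall, the cross-section is a single solid region. Total boundary length (outer) = 25.09 mm.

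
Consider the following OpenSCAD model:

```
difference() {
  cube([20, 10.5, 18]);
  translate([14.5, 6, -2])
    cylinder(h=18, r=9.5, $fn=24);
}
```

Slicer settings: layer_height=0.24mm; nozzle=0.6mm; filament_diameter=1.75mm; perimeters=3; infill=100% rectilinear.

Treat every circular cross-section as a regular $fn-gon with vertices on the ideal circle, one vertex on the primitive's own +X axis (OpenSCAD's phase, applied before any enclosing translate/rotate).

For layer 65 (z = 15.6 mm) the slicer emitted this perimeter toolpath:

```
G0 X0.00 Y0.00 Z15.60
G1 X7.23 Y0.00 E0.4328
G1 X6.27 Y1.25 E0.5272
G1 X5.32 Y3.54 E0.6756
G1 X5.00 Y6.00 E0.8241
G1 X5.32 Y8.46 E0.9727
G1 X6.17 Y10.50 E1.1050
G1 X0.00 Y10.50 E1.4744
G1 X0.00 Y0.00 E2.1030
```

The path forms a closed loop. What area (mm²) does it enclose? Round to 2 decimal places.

58.82 mm²

Apply the shoelace formula to the sequence of (X, Y) vertices; enclosed area = 58.82 mm².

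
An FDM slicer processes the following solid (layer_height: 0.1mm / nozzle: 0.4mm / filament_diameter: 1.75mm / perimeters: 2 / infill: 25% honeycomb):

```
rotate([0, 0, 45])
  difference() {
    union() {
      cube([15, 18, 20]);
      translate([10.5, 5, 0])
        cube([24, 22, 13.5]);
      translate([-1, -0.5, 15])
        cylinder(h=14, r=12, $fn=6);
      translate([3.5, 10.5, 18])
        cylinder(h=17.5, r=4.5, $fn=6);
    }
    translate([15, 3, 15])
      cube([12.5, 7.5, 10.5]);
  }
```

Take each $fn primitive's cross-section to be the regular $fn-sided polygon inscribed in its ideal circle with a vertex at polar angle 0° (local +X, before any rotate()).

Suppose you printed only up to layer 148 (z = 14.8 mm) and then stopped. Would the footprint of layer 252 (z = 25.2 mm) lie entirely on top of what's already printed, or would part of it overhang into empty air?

part overhangs

Compare the two slices. At z = 14.8: the cube is present — its section is the full 15×18 rectangle (area 270.00 mm²); the cube at (10.5, 5) is absent (z outside [0, 13.5]); the cylinder at (-1, -0.5) is not intersected at this z (z outside [15, 29]); the cylinder at (3.5, 10.5) does not reach this height (z outside [18, 35.5]); Merging all regions: only the 15×18 cube is present, so the union is just that shape — area = 270.00 mm²; the cube at (15, 3) is absent (z outside [15, 25.5]); Taking the first minus the rest: none of the subtracted shapes is present at this height, so the result so far is unchanged — area = 270.00 mm²; (whole slice rotated 45° about Z — lengths, areas and connectivity unchanged). At z = 25.2: the cube is absent (z outside [0, 20]); the cube at (10.5, 5) is not intersected at this z (z outside [0, 13.5]); the r=12 cylinder at (-1, -0.5) gives a regular 6-gon of circumradius 12 (constant along its height) (area = (6/2)·12.000²·sin(360°/6) = 374.12 mm²); the cylinder at (3.5, 10.5): section is a regular 6-gon, circumradius r=4.5 (area = (6/2)·4.500²·sin(360°/6) = 52.61 mm²); Taking the union: the regions partially overlap — summed areas 426.73 mm² minus the doubly-counted overlap 18.01 mm² gives 408.72 mm² — area = 408.72 mm²; the cube at (15, 3) (footprint 12.5×7.5) is included at this height (area 93.75 mm²); After the difference (first − rest): starting from that combined region (408.72 mm²), the 12.5×7.5 cube at (15, 3) misses the remaining region (no effect) — area = 408.72 mm²; (whole slice rotated 45° about Z — lengths, areas and connectivity unchanged). Checking containment: at z = 25.2 the cross-section extends beyond the z = 14.8 cross-section by about 297.78 mm².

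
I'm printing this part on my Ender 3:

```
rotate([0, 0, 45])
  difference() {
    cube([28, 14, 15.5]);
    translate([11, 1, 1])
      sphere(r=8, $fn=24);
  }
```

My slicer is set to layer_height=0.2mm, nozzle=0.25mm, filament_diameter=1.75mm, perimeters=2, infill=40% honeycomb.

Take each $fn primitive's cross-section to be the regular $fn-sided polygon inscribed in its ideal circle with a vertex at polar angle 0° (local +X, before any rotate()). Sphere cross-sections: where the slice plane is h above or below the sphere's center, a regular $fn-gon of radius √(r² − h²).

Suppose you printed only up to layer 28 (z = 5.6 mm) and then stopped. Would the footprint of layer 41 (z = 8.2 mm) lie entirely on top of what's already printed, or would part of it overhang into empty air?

part overhangs

Compare the two slices. At z = 5.6: the 28×14 cube contributes its full rectangle (area 392.00 mm²); the r=8 sphere at (11, 1) contributes a regular 24-gon of circumradius √(8²−4.6²) = 6.545 (area = (24/2)·6.545²·sin(360°/24) = 133.05 mm²); Subtracting the remaining from the first: starting from the 28×14 cube (392.00 mm²), the r=8 sphere at (11, 1) partially overlaps it — only the 79.49 mm² overlap (of its 133.05 mm²) is removed, clipping the outline — area = 312.51 mm²; (rotated 45° about Z; rotation is an isometry so areas/perimeters/island counts are preserved). At z = 8.2: the cube is present — its section is the full 28×14 rectangle (area 392.00 mm²); the r=8 sphere at (11, 1) contributes a regular 24-gon of circumradius √(8²−7.2²) = 3.487 (area = (24/2)·3.487²·sin(360°/24) = 37.77 mm²); Taking the first minus the rest: starting from the 28×14 cube (392.00 mm²), the r=8 sphere at (11, 1) partially overlaps it — only the 25.72 mm² overlap (of its 37.77 mm²) is removed, clipping the outline — area = 366.28 mm²; (whole slice rotated 45° about Z — lengths, areas and connectivity unchanged). Checking containment: at z = 8.2 the cross-section extends beyond the z = 5.6 cross-section by about 53.76 mm².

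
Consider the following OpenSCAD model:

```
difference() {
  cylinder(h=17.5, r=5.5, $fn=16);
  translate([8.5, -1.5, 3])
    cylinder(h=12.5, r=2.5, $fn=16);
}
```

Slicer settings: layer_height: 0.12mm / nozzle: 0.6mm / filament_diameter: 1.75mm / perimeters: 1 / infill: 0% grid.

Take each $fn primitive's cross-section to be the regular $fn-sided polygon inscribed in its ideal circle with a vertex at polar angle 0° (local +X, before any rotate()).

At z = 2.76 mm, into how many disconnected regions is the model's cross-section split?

At z = 2.76 mm: the r=5.5 cylinder gives a regular 16-gon of circumradius 5.5 (constant along its height); the cylinder at (8.5, -1.5) is absent (z outside [3, 15.5]); Taking the first minus the rest: none of the subtracted shapes is present at this height, so the r=5.5 cylinder is unchanged — 1 connected region. The result has 1 disconnected region.

1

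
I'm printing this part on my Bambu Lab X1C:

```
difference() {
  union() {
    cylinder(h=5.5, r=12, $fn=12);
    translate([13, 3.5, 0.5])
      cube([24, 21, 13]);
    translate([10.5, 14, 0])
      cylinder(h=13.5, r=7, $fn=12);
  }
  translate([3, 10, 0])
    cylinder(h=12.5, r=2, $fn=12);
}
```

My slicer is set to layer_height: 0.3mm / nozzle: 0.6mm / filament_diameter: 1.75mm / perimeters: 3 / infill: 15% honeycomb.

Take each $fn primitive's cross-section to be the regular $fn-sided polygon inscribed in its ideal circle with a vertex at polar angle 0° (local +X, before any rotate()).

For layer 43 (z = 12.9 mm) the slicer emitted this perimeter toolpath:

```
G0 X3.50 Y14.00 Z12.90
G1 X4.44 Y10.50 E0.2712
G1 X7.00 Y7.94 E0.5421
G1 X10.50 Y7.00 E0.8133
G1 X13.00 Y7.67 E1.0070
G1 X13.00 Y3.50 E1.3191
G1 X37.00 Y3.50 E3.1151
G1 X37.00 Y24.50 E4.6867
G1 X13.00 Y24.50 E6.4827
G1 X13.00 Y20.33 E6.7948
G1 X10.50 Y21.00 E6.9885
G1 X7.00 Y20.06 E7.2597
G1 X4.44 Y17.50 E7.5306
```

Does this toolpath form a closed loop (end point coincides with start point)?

no

Start point (G0): (3.50, 14.00). End point (last G1): the path does not return to the start — open.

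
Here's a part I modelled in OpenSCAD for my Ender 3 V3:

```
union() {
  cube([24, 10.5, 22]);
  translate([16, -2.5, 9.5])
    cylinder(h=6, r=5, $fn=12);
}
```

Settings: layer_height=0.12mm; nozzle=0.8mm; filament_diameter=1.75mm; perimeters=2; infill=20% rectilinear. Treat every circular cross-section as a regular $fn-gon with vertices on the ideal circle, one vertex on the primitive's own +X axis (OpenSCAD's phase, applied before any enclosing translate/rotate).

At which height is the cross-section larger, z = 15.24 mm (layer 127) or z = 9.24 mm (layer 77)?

layer 127 (z = 15.24 mm)

Layer 127 (z = 15.24): the cube (footprint 24×10.5) is included at this height (area 252.00 mm²); the cylinder at (16, -2.5): section is a regular 12-gon, circumradius r=5 (area = (12/2)·5.000²·sin(360°/12) = 75.00 mm²); Taking the union: the regions partially overlap — summed areas 327.00 mm² minus the doubly-counted overlap 14.17 mm² gives 312.83 mm² — area = 312.83 mm². So its area = 312.83 mm². Layer 77 (z = 9.24): the cube is present — its section is the full 24×10.5 rectangle (area 252.00 mm²); the cylinder at (16, -2.5) is not intersected at this z (z outside [9.5, 15.5]); Taking the union: only the 24×10.5 cube is present, so the union is just that shape — area = 252.00 mm². So its area = 252.00 mm². Layer 127 is larger (312.83 vs 252.00 mm²).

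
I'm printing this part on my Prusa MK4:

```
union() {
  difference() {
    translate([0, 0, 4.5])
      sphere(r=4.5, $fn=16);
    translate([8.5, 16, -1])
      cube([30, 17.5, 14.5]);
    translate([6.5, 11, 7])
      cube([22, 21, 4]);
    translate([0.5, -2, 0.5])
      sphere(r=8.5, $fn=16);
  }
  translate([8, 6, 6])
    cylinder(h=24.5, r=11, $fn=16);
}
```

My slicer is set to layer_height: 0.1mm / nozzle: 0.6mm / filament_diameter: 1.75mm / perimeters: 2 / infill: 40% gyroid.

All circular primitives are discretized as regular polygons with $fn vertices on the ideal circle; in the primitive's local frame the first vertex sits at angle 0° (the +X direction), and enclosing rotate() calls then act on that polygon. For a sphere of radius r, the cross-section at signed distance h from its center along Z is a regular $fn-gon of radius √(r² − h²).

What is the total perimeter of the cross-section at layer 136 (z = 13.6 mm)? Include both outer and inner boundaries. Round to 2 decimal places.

At z = 13.6 mm: the sphere is absent (|z−center|=9.100 > r=4.5); the cube at (8.5, 16) is not intersected at this z (z outside [-1, 13.5]); the cube at (6.5, 11) does not reach this height (z outside [7, 11]); the sphere at (0.5, -2) does not reach this height (|z−center|=13.100 > r=8.5); After the difference (first − rest): the first operand is absent here, so nothing remains; the r=11 cylinder at (8, 6) contributes a regular 16-gon of circumradius 11 (perimeter = 2·16·11.000·sin(180°/16) = 68.67 mm); Taking the union: only the r=11 cylinder at (8, 6) is present, so the union is just that shape — boundary = 68.67 mm. Overall, the cross-section is a single solid region. Total boundary length (outer) = 68.67 mm.

68.67 mm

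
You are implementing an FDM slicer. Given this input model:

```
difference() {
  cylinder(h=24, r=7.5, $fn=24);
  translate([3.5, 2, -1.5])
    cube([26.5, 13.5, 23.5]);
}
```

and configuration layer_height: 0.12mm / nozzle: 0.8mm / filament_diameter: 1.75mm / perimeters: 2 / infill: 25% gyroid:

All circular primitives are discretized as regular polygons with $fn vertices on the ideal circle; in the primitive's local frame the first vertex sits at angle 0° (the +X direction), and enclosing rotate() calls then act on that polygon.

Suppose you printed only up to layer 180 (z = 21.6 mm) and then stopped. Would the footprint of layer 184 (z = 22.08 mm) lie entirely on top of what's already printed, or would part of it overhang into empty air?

part overhangs

Compare the two slices. At z = 21.6: the r=7.5 cylinder contributes a regular 24-gon of circumradius 7.5 (area = (24/2)·7.500²·sin(360°/24) = 174.70 mm²); the cube at (3.5, 2) (footprint 26.5×13.5) is included at this height (area 357.75 mm²); Taking the first minus the rest: starting from the r=7.5 cylinder (174.70 mm²), the 26.5×13.5 cube at (3.5, 2) partially overlaps it — only the 10.84 mm² overlap (of its 357.75 mm²) is removed, clipping the outline — area = 163.86 mm². At z = 22.08: the r=7.5 cylinder contributes a regular 24-gon of circumradius 7.5 (area = (24/2)·7.500²·sin(360°/24) = 174.70 mm²); the cube at (3.5, 2) does not reach this height (z outside [-1.5, 22]); After the difference (first − rest): none of the subtracted shapes is present at this height, so the r=7.5 cylinder is unchanged — area = 174.70 mm². Checking containment: at z = 22.08 the cross-section extends beyond the z = 21.6 cross-section by about 10.84 mm².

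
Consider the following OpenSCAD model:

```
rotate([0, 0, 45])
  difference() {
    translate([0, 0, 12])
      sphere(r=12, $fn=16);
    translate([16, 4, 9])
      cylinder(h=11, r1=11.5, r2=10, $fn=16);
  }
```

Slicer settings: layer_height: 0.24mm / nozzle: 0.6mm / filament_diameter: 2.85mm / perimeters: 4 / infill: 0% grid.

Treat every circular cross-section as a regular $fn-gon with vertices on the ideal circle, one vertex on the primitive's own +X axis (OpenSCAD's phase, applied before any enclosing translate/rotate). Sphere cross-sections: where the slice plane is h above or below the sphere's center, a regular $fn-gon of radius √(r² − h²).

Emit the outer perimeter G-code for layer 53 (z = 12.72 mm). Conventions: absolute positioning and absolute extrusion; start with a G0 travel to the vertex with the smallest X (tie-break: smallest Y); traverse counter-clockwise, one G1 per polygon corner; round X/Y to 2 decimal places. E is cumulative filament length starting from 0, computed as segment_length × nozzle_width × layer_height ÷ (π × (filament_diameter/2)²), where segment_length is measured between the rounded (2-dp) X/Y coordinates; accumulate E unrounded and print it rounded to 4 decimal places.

G0 X-11.98 Y0.00 Z12.72
G1 X-11.07 Y-4.58 E0.1054
G1 X-8.47 Y-8.47 E0.2110
G1 X-4.58 Y-11.07 E0.3166
G1 X0.00 Y-11.98 E0.4220
G1 X4.58 Y-11.07 E0.5274
G1 X8.47 Y-8.47 E0.6331
G1 X11.07 Y-4.58 E0.7387
G1 X11.98 Y0.00 E0.8441
G1 X11.24 Y3.70 E0.9292
G1 X8.49 Y3.15 E0.9926
G1 X4.28 Y3.99 E1.0895
G1 X0.71 Y6.37 E1.1863
G1 X-1.67 Y9.94 E1.2832
G1 X-2.00 Y11.58 E1.3209
G1 X-4.58 Y11.07 E1.3803
G1 X-8.47 Y8.47 E1.4859
G1 X-11.07 Y4.58 E1.5915
G1 X-11.98 Y0.00 E1.6969

At z = 12.72 mm: the sphere: section is a regular 16-gon, circumradius = √(r²−h²) = √(12²−0.72²) = 11.978; the cone at (16, 4): at t=0.338 of its height the radius interpolates to r₁+(r₂−r₁)t = 10.993, giving a regular 16-gon of that circumradius; Taking the first minus the rest: starting from the r=12 sphere, the cone at (16, 4) partially overlaps it — only the 66.13 mm² overlap (of its 369.95 mm²) is removed, clipping the outline — 1 connected region; (rotated 45° about Z; rotation is an isometry so areas/perimeters/island counts are preserved). The outline is a single polygon with 18 vertices. Extrusion per mm of travel: 0.6 × 0.24 / (π × 1.425²) = 0.022573. Accumulating E over each segment gives final E = 1.6969.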